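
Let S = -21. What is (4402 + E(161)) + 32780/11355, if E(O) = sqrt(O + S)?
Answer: 10003498/2271 + 2*sqrt(35) ≈ 4416.7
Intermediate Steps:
E(O) = sqrt(-21 + O) (E(O) = sqrt(O - 21) = sqrt(-21 + O))
(4402 + E(161)) + 32780/11355 = (4402 + sqrt(-21 + 161)) + 32780/11355 = (4402 + sqrt(140)) + 32780*(1/11355) = (4402 + 2*sqrt(35)) + 6556/2271 = 10003498/2271 + 2*sqrt(35)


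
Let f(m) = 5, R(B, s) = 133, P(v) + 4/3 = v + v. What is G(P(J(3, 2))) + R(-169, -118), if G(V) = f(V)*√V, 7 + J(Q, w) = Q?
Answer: 133 + 10*I*√21/3 ≈ 133.0 + 15.275*I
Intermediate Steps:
J(Q, w) = -7 + Q
P(v) = -4/3 + 2*v (P(v) = -4/3 + (v + v) = -4/3 + 2*v)
G(V) = 5*√V
G(P(J(3, 2))) + R(-169, -118) = 5*√(-4/3 + 2*(-7 + 3)) + 133 = 5*√(-4/3 + 2*(-4)) + 133 = 5*√(-4/3 - 8) + 133 = 5*√(-28/3) + 133 = 5*(2*I*√21/3) + 133 = 10*I*√21/3 + 133 = 133 + 10*I*√21/3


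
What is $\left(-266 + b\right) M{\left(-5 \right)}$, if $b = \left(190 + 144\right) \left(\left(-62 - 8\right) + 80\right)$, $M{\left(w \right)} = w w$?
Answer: $76850$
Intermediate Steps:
$M{\left(w \right)} = w^{2}$
$b = 3340$ ($b = 334 \left(-70 + 80\right) = 334 \cdot 10 = 3340$)
$\left(-266 + b\right) M{\left(-5 \right)} = \left(-266 + 3340\right) \left(-5\right)^{2} = 3074 \cdot 25 = 76850$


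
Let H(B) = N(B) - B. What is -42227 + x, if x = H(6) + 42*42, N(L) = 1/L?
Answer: -242813/6 ≈ -40469.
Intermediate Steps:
N(L) = 1/L
H(B) = 1/B - B
x = 10549/6 (x = (1/6 - 1*6) + 42*42 = (1/6 - 6) + 1764 = -35/6 + 1764 = 10549/6 ≈ 1758.2)
-42227 + x = -42227 + 10549/6 = -242813/6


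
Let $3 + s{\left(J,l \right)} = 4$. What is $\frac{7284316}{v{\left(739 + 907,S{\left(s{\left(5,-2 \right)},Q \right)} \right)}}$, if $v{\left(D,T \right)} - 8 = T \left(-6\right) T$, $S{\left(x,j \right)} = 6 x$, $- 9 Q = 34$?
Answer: $- \frac{140083}{4} \approx -35021.0$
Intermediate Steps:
$s{\left(J,l \right)} = 1$ ($s{\left(J,l \right)} = -3 + 4 = 1$)
$Q = - \frac{34}{9}$ ($Q = \left(- \frac{1}{9}\right) 34 = - \frac{34}{9} \approx -3.7778$)
$v{\left(D,T \right)} = 8 - 6 T^{2}$ ($v{\left(D,T \right)} = 8 + T \left(-6\right) T = 8 + - 6 T T = 8 - 6 T^{2}$)
$\frac{7284316}{v{\left(739 + 907,S{\left(s{\left(5,-2 \right)},Q \right)} \right)}} = \frac{7284316}{8 - 6 \left(6 \cdot 1\right)^{2}} = \frac{7284316}{8 - 6 \cdot 6^{2}} = \frac{7284316}{8 - 216} = \frac{7284316}{-208} = 7284316 \left(- \frac{1}{208}\right) = - \frac{140083}{4}$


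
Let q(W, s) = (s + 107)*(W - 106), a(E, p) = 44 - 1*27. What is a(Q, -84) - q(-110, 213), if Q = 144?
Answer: 69137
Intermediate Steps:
a(E, p) = 17 (a(E, p) = 44 - 27 = 17)
q(W, s) = (-106 + W)*(107 + s) (q(W, s) = (107 + s)*(-106 + W) = (-106 + W)*(107 + s))
a(Q, -84) - q(-110, 213) = 17 - (-11342 - 106*213 + 107*(-110) - 110*213) = 17 - (-11342 - 22578 - 11770 - 23430) = 17 - 1*(-69120) = 17 + 69120 = 69137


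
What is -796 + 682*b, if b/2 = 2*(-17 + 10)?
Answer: -19892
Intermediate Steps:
b = -28 (b = 2*(2*(-17 + 10)) = 2*(2*(-7)) = 2*(-14) = -28)
-796 + 682*b = -796 + 682*(-28) = -796 - 19096 = -19892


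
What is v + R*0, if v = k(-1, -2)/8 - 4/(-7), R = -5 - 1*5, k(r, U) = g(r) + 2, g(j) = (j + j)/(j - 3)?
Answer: 99/112 ≈ 0.88393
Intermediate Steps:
g(j) = 2*j/(-3 + j) (g(j) = (2*j)/(-3 + j) = 2*j/(-3 + j))
k(r, U) = 2 + 2*r/(-3 + r) (k(r, U) = 2*r/(-3 + r) + 2 = 2 + 2*r/(-3 + r))
R = -10 (R = -5 - 5 = -10)
v = 99/112 (v = (2*(-3 + 2*(-1))/(-3 - 1))/8 - 4/(-7) = (2*(-3 - 2)/(-4))*(1/8) - 4*(-1/7) = (2*(-1/4)*(-5))*(1/8) + 4/7 = (5/2)*(1/8) + 4/7 = 5/16 + 4/7 = 99/112 ≈ 0.88393)
v + R*0 = 99/112 - 10*0 = 99/112 + 0 = 99/112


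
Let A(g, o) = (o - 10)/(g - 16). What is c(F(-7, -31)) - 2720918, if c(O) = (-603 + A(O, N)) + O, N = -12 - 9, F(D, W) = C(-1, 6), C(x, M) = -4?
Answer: -54430469/20 ≈ -2.7215e+6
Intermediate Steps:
F(D, W) = -4
N = -21
A(g, o) = (-10 + o)/(-16 + g)
c(O) = -603 + O - 31/(-16 + O) (c(O) = (-603 + (-10 - 21)/(-16 + O)) + O = (-603 - 31/(-16 + O)) + O = -603 + O - 31/(-16 + O))
c(F(-7, -31)) - 2720918 = (-31 + (-603 - 4)*(-16 - 4))/(-16 - 4) - 2720918 = (-31 - 607*(-20))/(-20) - 2720918 = -(-31 + 12140)/20 - 2720918 = -1/20*12109 - 2720918 = -12109/20 - 2720918 = -54430469/20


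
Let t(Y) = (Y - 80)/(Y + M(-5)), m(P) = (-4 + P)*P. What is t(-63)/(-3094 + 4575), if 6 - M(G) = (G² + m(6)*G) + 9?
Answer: 143/45911 ≈ 0.0031147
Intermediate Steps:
m(P) = P*(-4 + P)
M(G) = -3 - G² - 12*G (M(G) = 6 - ((G² + (6*(-4 + 6))*G) + 9) = 6 - ((G² + (6*2)*G) + 9) = 6 - ((G² + 12*G) + 9) = 6 - (9 + G² + 12*G) = 6 + (-9 - G² - 12*G) = -3 - G² - 12*G)
t(Y) = (-80 + Y)/(32 + Y) (t(Y) = (Y - 80)/(Y + (-3 - 1*(-5)² - 12*(-5))) = (-80 + Y)/(Y + (-3 - 1*25 + 60)) = (-80 + Y)/(Y + (-3 - 25 + 60)) = (-80 + Y)/(Y + 32) = (-80 + Y)/(32 + Y))
t(-63)/(-3094 + 4575) = ((-80 - 63)/(32 - 63))/(-3094 + 4575) = (-143/(-31))/1481 = -1/31*(-143)*(1/1481) = (143/31)*(1/1481) = 143/45911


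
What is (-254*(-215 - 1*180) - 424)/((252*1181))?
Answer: 16651/49602 ≈ 0.33569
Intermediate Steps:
(-254*(-215 - 1*180) - 424)/((252*1181)) = (-254*(-215 - 180) - 424)/297612 = (-254*(-395) - 424)*(1/297612) = (100330 - 424)*(1/297612) = 99906*(1/297612) = 16651/49602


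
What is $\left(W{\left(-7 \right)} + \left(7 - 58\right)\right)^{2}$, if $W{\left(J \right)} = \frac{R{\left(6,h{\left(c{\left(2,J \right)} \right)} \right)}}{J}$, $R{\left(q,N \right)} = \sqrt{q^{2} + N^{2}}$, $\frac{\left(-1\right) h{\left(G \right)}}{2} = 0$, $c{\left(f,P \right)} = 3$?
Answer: $\frac{131769}{49} \approx 2689.2$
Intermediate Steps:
$h{\left(G \right)} = 0$ ($h{\left(G \right)} = \left(-2\right) 0 = 0$)
$R{\left(q,N \right)} = \sqrt{N^{2} + q^{2}}$
$W{\left(J \right)} = \frac{6}{J}$ ($W{\left(J \right)} = \frac{\sqrt{0^{2} + 6^{2}}}{J} = \frac{\sqrt{0 + 36}}{J} = \frac{\sqrt{36}}{J} = \frac{6}{J}$)
$\left(W{\left(-7 \right)} + \left(7 - 58\right)\right)^{2} = \left(\frac{6}{-7} + \left(7 - 58\right)\right)^{2} = \left(6 \left(- \frac{1}{7}\right) - 51\right)^{2} = \left(- \frac{6}{7} - 51\right)^{2} = \left(- \frac{363}{7}\right)^{2} = \frac{131769}{49}$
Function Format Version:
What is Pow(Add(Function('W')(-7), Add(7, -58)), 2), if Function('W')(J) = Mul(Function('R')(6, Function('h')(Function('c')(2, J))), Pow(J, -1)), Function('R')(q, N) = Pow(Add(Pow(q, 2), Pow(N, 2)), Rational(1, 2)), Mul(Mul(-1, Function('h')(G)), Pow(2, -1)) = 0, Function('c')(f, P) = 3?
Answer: Rational(131769, 49) ≈ 2689.2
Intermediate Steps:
Function('h')(G) = 0 (Function('h')(G) = Mul(-2, 0) = 0)
Function('R')(q, N) = Pow(Add(Pow(N, 2), Pow(q, 2)), Rational(1, 2))
Function('W')(J) = Mul(6, Pow(J, -1)) (Function('W')(J) = Mul(Pow(Add(Pow(0, 2), Pow(6, 2)), Rational(1, 2)), Pow(J, -1)) = Mul(Pow(Add(0, 36), Rational(1, 2)), Pow(J, -1)) = Mul(Pow(36, Rational(1, 2)), Pow(J, -1)) = Mul(6, Pow(J, -1)))
Pow(Add(Function('W')(-7), Add(7, -58)), 2) = Pow(Add(Mul(6, Pow(-7, -1)), Add(7, -58)), 2) = Pow(Add(Mul(6, Rational(-1, 7)), -51), 2) = Pow(Add(Rational(-6, 7), -51), 2) = Pow(Rational(-363, 7), 2) = Rational(131769, 49)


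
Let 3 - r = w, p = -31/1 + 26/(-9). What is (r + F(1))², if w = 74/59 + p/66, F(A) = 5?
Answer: 64722921649/1228222116 ≈ 52.696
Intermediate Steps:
p = -305/9 (p = -31*1 + 26*(-⅑) = -31 - 26/9 = -305/9 ≈ -33.889)
w = 25961/35046 (w = 74/59 - 305/9/66 = 74*(1/59) - 305/9*1/66 = 74/59 - 305/594 = 25961/35046 ≈ 0.74077)
r = 79177/35046 (r = 3 - 1*25961/35046 = 3 - 25961/35046 = 79177/35046 ≈ 2.2592)
(r + F(1))² = (79177/35046 + 5)² = (254407/35046)² = 64722921649/1228222116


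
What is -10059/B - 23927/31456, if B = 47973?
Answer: -488088625/503012896 ≈ -0.97033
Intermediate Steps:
-10059/B - 23927/31456 = -10059/47973 - 23927/31456 = -10059*1/47973 - 23927*1/31456 = -3353/15991 - 23927/31456 = -488088625/503012896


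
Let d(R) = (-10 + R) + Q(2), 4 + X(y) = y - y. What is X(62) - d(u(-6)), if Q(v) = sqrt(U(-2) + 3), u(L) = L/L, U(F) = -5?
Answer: 5 - I*sqrt(2) ≈ 5.0 - 1.4142*I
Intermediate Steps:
X(y) = -4 (X(y) = -4 + (y - y) = -4 + 0 = -4)
u(L) = 1
Q(v) = I*sqrt(2) (Q(v) = sqrt(-5 + 3) = sqrt(-2) = I*sqrt(2))
d(R) = -10 + R + I*sqrt(2) (d(R) = (-10 + R) + I*sqrt(2) = -10 + R + I*sqrt(2))
X(62) - d(u(-6)) = -4 - (-10 + 1 + I*sqrt(2)) = -4 - (-9 + I*sqrt(2)) = -4 + (9 - I*sqrt(2)) = 5 - I*sqrt(2)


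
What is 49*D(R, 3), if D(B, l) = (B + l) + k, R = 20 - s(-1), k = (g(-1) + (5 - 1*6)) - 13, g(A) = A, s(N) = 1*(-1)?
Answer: 441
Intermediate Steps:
s(N) = -1
k = -15 (k = (-1 + (5 - 1*6)) - 13 = (-1 + (5 - 6)) - 13 = (-1 - 1) - 13 = -2 - 13 = -15)
R = 21 (R = 20 - 1*(-1) = 20 + 1 = 21)
D(B, l) = -15 + B + l (D(B, l) = (B + l) - 15 = -15 + B + l)
49*D(R, 3) = 49*(-15 + 21 + 3) = 49*9 = 441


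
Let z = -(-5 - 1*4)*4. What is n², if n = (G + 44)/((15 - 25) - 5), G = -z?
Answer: 64/225 ≈ 0.28444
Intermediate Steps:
z = 36 (z = -(-5 - 4)*4 = -1*(-9)*4 = 9*4 = 36)
G = -36 (G = -1*36 = -36)
n = -8/15 (n = (-36 + 44)/((15 - 25) - 5) = 8/(-10 - 5) = 8/(-15) = 8*(-1/15) = -8/15 ≈ -0.53333)
n² = (-8/15)² = 64/225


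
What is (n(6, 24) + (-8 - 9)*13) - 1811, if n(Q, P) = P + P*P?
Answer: -1432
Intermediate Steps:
n(Q, P) = P + P**2
(n(6, 24) + (-8 - 9)*13) - 1811 = (24*(1 + 24) + (-8 - 9)*13) - 1811 = (24*25 - 17*13) - 1811 = (600 - 221) - 1811 = 379 - 1811 = -1432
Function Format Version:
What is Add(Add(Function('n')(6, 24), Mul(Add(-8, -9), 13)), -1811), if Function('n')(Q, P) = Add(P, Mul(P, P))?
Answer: -1432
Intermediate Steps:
Function('n')(Q, P) = Add(P, Pow(P, 2))
Add(Add(Function('n')(6, 24), Mul(Add(-8, -9), 13)), -1811) = Add(Add(Mul(24, Add(1, 24)), Mul(Add(-8, -9), 13)), -1811) = Add(Add(Mul(24, 25), Mul(-17, 13)), -1811) = Add(Add(600, -221), -1811) = Add(379, -1811) = -1432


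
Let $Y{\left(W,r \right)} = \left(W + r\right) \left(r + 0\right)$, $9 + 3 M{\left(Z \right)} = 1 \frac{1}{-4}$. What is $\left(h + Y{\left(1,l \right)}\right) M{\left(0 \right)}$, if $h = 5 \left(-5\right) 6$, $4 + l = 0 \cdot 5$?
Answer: $\frac{851}{2} \approx 425.5$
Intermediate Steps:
$M{\left(Z \right)} = - \frac{37}{12}$ ($M{\left(Z \right)} = -3 + \frac{1 \frac{1}{-4}}{3} = -3 + \frac{1 \left(- \frac{1}{4}\right)}{3} = -3 + \frac{1}{3} \left(- \frac{1}{4}\right) = -3 - \frac{1}{12} = - \frac{37}{12}$)
$l = -4$ ($l = -4 + 0 \cdot 5 = -4 + 0 = -4$)
$h = -150$ ($h = \left(-25\right) 6 = -150$)
$Y{\left(W,r \right)} = r \left(W + r\right)$ ($Y{\left(W,r \right)} = \left(W + r\right) r = r \left(W + r\right)$)
$\left(h + Y{\left(1,l \right)}\right) M{\left(0 \right)} = \left(-150 - 4 \left(1 - 4\right)\right) \left(- \frac{37}{12}\right) = \left(-150 - -12\right) \left(- \frac{37}{12}\right) = \left(-150 + 12\right) \left(- \frac{37}{12}\right) = \left(-138\right) \left(- \frac{37}{12}\right) = \frac{851}{2}$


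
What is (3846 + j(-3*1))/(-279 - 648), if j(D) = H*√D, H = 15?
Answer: -1282/309 - 5*I*√3/309 ≈ -4.1489 - 0.028027*I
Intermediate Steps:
j(D) = 15*√D
(3846 + j(-3*1))/(-279 - 648) = (3846 + 15*√(-3*1))/(-279 - 648) = (3846 + 15*√(-3))/(-927) = (3846 + 15*(I*√3))*(-1/927) = (3846 + 15*I*√3)*(-1/927) = -1282/309 - 5*I*√3/309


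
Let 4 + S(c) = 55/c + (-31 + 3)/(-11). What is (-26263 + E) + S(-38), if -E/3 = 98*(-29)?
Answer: -7415279/418 ≈ -17740.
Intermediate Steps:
S(c) = -16/11 + 55/c (S(c) = -4 + (55/c + (-31 + 3)/(-11)) = -4 + (55/c - 28*(-1/11)) = -4 + (55/c + 28/11) = -4 + (28/11 + 55/c) = -16/11 + 55/c)
E = 8526 (E = -294*(-29) = -3*(-2842) = 8526)
(-26263 + E) + S(-38) = (-26263 + 8526) + (-16/11 + 55/(-38)) = -17737 + (-16/11 + 55*(-1/38)) = -17737 + (-16/11 - 55/38) = -17737 - 1213/418 = -7415279/418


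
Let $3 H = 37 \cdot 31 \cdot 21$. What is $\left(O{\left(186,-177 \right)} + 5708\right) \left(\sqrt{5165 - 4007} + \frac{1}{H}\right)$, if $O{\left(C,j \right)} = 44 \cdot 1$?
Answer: $\frac{5752}{8029} + 5752 \sqrt{1158} \approx 1.9574 \cdot 10^{5}$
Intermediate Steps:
$O{\left(C,j \right)} = 44$
$H = 8029$ ($H = \frac{37 \cdot 31 \cdot 21}{3} = \frac{1147 \cdot 21}{3} = \frac{1}{3} \cdot 24087 = 8029$)
$\left(O{\left(186,-177 \right)} + 5708\right) \left(\sqrt{5165 - 4007} + \frac{1}{H}\right) = \left(44 + 5708\right) \left(\sqrt{5165 - 4007} + \frac{1}{8029}\right) = 5752 \left(\sqrt{1158} + \frac{1}{8029}\right) = 5752 \left(\frac{1}{8029} + \sqrt{1158}\right) = \frac{5752}{8029} + 5752 \sqrt{1158}$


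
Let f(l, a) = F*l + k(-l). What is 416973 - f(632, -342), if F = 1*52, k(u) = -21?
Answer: 384130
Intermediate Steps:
F = 52
f(l, a) = -21 + 52*l (f(l, a) = 52*l - 21 = -21 + 52*l)
416973 - f(632, -342) = 416973 - (-21 + 52*632) = 416973 - (-21 + 32864) = 416973 - 1*32843 = 416973 - 32843 = 384130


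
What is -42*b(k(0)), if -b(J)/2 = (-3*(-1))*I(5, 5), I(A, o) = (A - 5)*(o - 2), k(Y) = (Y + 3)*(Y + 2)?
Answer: 0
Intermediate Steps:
k(Y) = (2 + Y)*(3 + Y) (k(Y) = (3 + Y)*(2 + Y) = (2 + Y)*(3 + Y))
I(A, o) = (-5 + A)*(-2 + o)
b(J) = 0 (b(J) = -2*(-3*(-1))*(10 - 5*5 - 2*5 + 5*5) = -6*(10 - 25 - 10 + 25) = -6*0 = -2*0 = 0)
-42*b(k(0)) = -42*0 = 0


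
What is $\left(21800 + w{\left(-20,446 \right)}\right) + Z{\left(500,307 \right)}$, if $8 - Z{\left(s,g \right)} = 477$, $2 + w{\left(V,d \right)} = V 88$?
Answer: $19569$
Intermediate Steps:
$w{\left(V,d \right)} = -2 + 88 V$ ($w{\left(V,d \right)} = -2 + V 88 = -2 + 88 V$)
$Z{\left(s,g \right)} = -469$ ($Z{\left(s,g \right)} = 8 - 477 = -469$)
$\left(21800 + w{\left(-20,446 \right)}\right) + Z{\left(500,307 \right)} = \left(21800 + \left(-2 + 88 \left(-20\right)\right)\right) - 469 = \left(21800 - 1762\right) - 469 = 20038 - 469 = 19569$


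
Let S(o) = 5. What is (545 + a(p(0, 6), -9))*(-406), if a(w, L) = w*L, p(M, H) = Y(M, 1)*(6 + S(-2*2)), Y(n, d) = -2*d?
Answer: -301658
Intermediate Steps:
p(M, H) = -22 (p(M, H) = (-2*1)*(6 + 5) = -2*11 = -22)
a(w, L) = L*w
(545 + a(p(0, 6), -9))*(-406) = (545 - 9*(-22))*(-406) = (545 + 198)*(-406) = 743*(-406) = -301658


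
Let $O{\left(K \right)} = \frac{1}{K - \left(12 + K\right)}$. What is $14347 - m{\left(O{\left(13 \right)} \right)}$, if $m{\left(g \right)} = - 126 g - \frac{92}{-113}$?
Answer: $\frac{3239865}{226} \approx 14336.0$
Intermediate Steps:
$O{\left(K \right)} = - \frac{1}{12}$ ($O{\left(K \right)} = \frac{1}{-12} = - \frac{1}{12}$)
$m{\left(g \right)} = \frac{92}{113} - 126 g$ ($m{\left(g \right)} = - 126 g - - \frac{92}{113} = - 126 g + \frac{92}{113} = \frac{92}{113} - 126 g$)
$14347 - m{\left(O{\left(13 \right)} \right)} = 14347 - \left(\frac{92}{113} - - \frac{21}{2}\right) = 14347 - \left(\frac{92}{113} + \frac{21}{2}\right) = 14347 - \frac{2557}{226} = \frac{3239865}{226}$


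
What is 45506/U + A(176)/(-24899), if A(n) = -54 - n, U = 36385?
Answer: 1141422444/905950115 ≈ 1.2599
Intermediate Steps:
45506/U + A(176)/(-24899) = 45506/36385 + (-54 - 1*176)/(-24899) = 45506*(1/36385) + (-54 - 176)*(-1/24899) = 45506/36385 - 230*(-1/24899) = 45506/36385 + 230/24899 = 1141422444/905950115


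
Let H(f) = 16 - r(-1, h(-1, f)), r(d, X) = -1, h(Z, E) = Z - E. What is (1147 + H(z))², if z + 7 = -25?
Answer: 1354896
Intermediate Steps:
z = -32 (z = -7 - 25 = -32)
H(f) = 17 (H(f) = 16 - 1*(-1) = 16 + 1 = 17)
(1147 + H(z))² = (1147 + 17)² = 1164² = 1354896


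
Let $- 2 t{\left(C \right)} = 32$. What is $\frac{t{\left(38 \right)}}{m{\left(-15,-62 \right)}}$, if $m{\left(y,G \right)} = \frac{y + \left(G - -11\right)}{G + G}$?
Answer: $- \frac{992}{33} \approx -30.061$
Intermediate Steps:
$t{\left(C \right)} = -16$ ($t{\left(C \right)} = \left(- \frac{1}{2}\right) 32 = -16$)
$m{\left(y,G \right)} = \frac{11 + G + y}{2 G}$ ($m{\left(y,G \right)} = \frac{y + \left(G + 11\right)}{2 G} = \left(y + \left(11 + G\right)\right) \frac{1}{2 G} = \left(11 + G + y\right) \frac{1}{2 G} = \frac{11 + G + y}{2 G}$)
$\frac{t{\left(38 \right)}}{m{\left(-15,-62 \right)}} = - \frac{16}{\frac{1}{2} \frac{1}{-62} \left(11 - 62 - 15\right)} = - \frac{16}{\frac{1}{2} \left(- \frac{1}{62}\right) \left(-66\right)} = - \frac{16}{\frac{33}{62}} = \left(-16\right) \frac{62}{33} = - \frac{992}{33}$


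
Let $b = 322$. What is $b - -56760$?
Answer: $57082$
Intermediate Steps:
$b - -56760 = 322 - -56760 = 322 + 56760 = 57082$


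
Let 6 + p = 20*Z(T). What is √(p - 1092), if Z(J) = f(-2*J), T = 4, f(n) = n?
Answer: I*√1258 ≈ 35.468*I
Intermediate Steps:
Z(J) = -2*J
p = -166 (p = -6 + 20*(-2*4) = -6 + 20*(-8) = -6 - 160 = -166)
√(p - 1092) = √(-166 - 1092) = √(-1258) = I*√1258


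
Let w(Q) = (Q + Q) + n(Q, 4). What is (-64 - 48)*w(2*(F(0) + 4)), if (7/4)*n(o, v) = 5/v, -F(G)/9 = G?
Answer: -1872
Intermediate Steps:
F(G) = -9*G
n(o, v) = 20/(7*v) (n(o, v) = 4*(5/v)/7 = 20/(7*v))
w(Q) = 5/7 + 2*Q (w(Q) = (Q + Q) + (20/7)/4 = 2*Q + (20/7)*(¼) = 2*Q + 5/7 = 5/7 + 2*Q)
(-64 - 48)*w(2*(F(0) + 4)) = (-64 - 48)*(5/7 + 2*(2*(-9*0 + 4))) = -112*(5/7 + 2*(2*(0 + 4))) = -112*(5/7 + 2*(2*4)) = -112*(5/7 + 2*8) = -112*(5/7 + 16) = -112*117/7 = -1872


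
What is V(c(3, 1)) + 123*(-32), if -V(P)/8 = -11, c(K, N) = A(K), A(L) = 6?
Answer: -3848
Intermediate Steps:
c(K, N) = 6
V(P) = 88 (V(P) = -8*(-11) = 88)
V(c(3, 1)) + 123*(-32) = 88 + 123*(-32) = 88 - 3936 = -3848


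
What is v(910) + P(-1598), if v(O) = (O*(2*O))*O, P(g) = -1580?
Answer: 1507140420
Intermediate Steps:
v(O) = 2*O³ (v(O) = (2*O²)*O = 2*O³)
v(910) + P(-1598) = 2*910³ - 1580 = 2*753571000 - 1580 = 1507142000 - 1580 = 1507140420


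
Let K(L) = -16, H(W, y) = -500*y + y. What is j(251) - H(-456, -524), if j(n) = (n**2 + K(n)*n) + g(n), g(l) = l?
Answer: -202240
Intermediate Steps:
H(W, y) = -499*y
j(n) = n**2 - 15*n (j(n) = (n**2 - 16*n) + n = n**2 - 15*n)
j(251) - H(-456, -524) = 251*(-15 + 251) - (-499)*(-524) = 251*236 - 1*261476 = 59236 - 261476 = -202240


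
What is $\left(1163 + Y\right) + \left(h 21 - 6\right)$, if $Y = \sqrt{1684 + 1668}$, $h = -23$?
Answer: $674 + 2 \sqrt{838} \approx 731.9$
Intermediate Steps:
$Y = 2 \sqrt{838}$ ($Y = \sqrt{3352} = 2 \sqrt{838} \approx 57.896$)
$\left(1163 + Y\right) + \left(h 21 - 6\right) = \left(1163 + 2 \sqrt{838}\right) - 489 = 674 + 2 \sqrt{838}$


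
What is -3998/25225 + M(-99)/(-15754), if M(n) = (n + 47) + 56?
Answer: -31542696/198697325 ≈ -0.15875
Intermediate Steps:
M(n) = 103 + n (M(n) = (47 + n) + 56 = 103 + n)
-3998/25225 + M(-99)/(-15754) = -3998/25225 + (103 - 99)/(-15754) = -3998*1/25225 + 4*(-1/15754) = -3998/25225 - 2/7877 = -31542696/198697325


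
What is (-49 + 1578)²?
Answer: 2337841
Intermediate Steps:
(-49 + 1578)² = 1529² = 2337841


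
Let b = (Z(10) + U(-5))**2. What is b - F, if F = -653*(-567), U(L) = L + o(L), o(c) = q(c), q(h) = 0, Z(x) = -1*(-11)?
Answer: -370215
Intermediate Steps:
Z(x) = 11
o(c) = 0
U(L) = L (U(L) = L + 0 = L)
F = 370251
b = 36 (b = (11 - 5)**2 = 6**2 = 36)
b - F = 36 - 1*370251 = 36 - 370251 = -370215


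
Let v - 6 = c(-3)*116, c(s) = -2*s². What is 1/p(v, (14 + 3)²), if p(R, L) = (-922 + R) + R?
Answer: -1/5086 ≈ -0.00019662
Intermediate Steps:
v = -2082 (v = 6 - 2*(-3)²*116 = 6 - 2*9*116 = 6 - 18*116 = 6 - 2088 = -2082)
p(R, L) = -922 + 2*R
1/p(v, (14 + 3)²) = 1/(-922 + 2*(-2082)) = 1/(-922 - 4164) = 1/(-5086) = -1/5086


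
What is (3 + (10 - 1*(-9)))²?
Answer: 484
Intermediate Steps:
(3 + (10 - 1*(-9)))² = (3 + (10 + 9))² = (3 + 19)² = 22² = 484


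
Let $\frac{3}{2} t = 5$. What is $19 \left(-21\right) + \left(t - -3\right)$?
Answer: $- \frac{1178}{3} \approx -392.67$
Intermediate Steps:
$t = \frac{10}{3}$ ($t = \frac{2}{3} \cdot 5 = \frac{10}{3} \approx 3.3333$)
$19 \left(-21\right) + \left(t - -3\right) = 19 \left(-21\right) + \left(\frac{10}{3} - -3\right) = -399 + \left(\frac{10}{3} + 3\right) = -399 + \frac{19}{3} = - \frac{1178}{3}$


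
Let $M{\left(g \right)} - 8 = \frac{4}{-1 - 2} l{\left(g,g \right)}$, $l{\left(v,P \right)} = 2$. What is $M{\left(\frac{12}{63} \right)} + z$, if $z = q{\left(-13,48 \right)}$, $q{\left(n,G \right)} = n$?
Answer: $- \frac{23}{3} \approx -7.6667$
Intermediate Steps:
$M{\left(g \right)} = \frac{16}{3}$ ($M{\left(g \right)} = 8 + \frac{4}{-1 - 2} \cdot 2 = 8 + \frac{4}{-3} \cdot 2 = 8 + 4 \left(- \frac{1}{3}\right) 2 = 8 - \frac{8}{3} = \frac{16}{3}$)
$z = -13$
$M{\left(\frac{12}{63} \right)} + z = \frac{16}{3} - 13 = - \frac{23}{3}$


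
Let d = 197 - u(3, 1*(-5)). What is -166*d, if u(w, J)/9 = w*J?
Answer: -55112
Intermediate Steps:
u(w, J) = 9*J*w (u(w, J) = 9*(w*J) = 9*(J*w) = 9*J*w)
d = 332 (d = 197 - 9*1*(-5)*3 = 197 - 9*(-5)*3 = 197 - 1*(-135) = 197 + 135 = 332)
-166*d = -166*332 = -55112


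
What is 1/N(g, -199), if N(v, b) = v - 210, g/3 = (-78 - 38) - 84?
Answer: -1/810 ≈ -0.0012346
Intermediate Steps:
g = -600 (g = 3*((-78 - 38) - 84) = 3*(-116 - 84) = 3*(-200) = -600)
N(v, b) = -210 + v
1/N(g, -199) = 1/(-210 - 600) = 1/(-810) = -1/810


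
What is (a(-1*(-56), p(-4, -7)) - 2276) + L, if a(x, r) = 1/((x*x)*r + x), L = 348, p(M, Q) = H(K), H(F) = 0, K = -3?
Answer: -107967/56 ≈ -1928.0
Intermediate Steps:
p(M, Q) = 0
a(x, r) = 1/(x + r*x**2) (a(x, r) = 1/(x**2*r + x) = 1/(r*x**2 + x) = 1/(x + r*x**2))
(a(-1*(-56), p(-4, -7)) - 2276) + L = (1/(((-1*(-56)))*(1 + 0*(-1*(-56)))) - 2276) + 348 = (1/(56*(1 + 0*56)) - 2276) + 348 = (1/(56*(1 + 0)) - 2276) + 348 = ((1/56)/1 - 2276) + 348 = ((1/56)*1 - 2276) + 348 = (1/56 - 2276) + 348 = -127455/56 + 348 = -107967/56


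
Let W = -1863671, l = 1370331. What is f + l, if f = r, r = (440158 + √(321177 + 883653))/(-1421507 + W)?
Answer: 2250890406880/1642589 - 3*√133870/3285178 ≈ 1.3703e+6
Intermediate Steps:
r = -220079/1642589 - 3*√133870/3285178 (r = (440158 + √(321177 + 883653))/(-1421507 - 1863671) = (440158 + √1204830)/(-3285178) = (440158 + 3*√133870)*(-1/3285178) = -220079/1642589 - 3*√133870/3285178 ≈ -0.13432)
f = -220079/1642589 - 3*√133870/3285178 ≈ -0.13432
f + l = (-220079/1642589 - 3*√133870/3285178) + 1370331 = 2250890406880/1642589 - 3*√133870/3285178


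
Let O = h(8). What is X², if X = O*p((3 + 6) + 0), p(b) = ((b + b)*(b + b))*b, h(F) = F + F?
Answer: 2176782336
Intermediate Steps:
h(F) = 2*F
O = 16 (O = 2*8 = 16)
p(b) = 4*b³ (p(b) = ((2*b)*(2*b))*b = (4*b²)*b = 4*b³)
X = 46656 (X = 16*(4*((3 + 6) + 0)³) = 16*(4*(9 + 0)³) = 16*(4*9³) = 16*(4*729) = 16*2916 = 46656)
X² = 46656² = 2176782336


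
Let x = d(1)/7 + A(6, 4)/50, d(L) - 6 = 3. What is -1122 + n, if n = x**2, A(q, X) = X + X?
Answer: -34297241/30625 ≈ -1119.9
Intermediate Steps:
d(L) = 9 (d(L) = 6 + 3 = 9)
A(q, X) = 2*X
x = 253/175 (x = 9/7 + (2*4)/50 = 9*(1/7) + 8*(1/50) = 9/7 + 4/25 = 253/175 ≈ 1.4457)
n = 64009/30625 (n = (253/175)**2 = 64009/30625 ≈ 2.0901)
-1122 + n = -1122 + 64009/30625 = -34297241/30625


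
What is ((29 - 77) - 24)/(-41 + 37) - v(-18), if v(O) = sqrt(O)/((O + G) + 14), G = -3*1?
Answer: 18 + 3*I*sqrt(2)/7 ≈ 18.0 + 0.60609*I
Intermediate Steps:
G = -3
v(O) = sqrt(O)/(11 + O) (v(O) = sqrt(O)/((O - 3) + 14) = sqrt(O)/((-3 + O) + 14) = sqrt(O)/(11 + O))
((29 - 77) - 24)/(-41 + 37) - v(-18) = ((29 - 77) - 24)/(-41 + 37) - sqrt(-18)/(11 - 18) = (-48 - 24)/(-4) - 3*I*sqrt(2)/(-7) = -72*(-1/4) - 3*I*sqrt(2)*(-1)/7 = 18 - (-3)*I*sqrt(2)/7 = 18 + 3*I*sqrt(2)/7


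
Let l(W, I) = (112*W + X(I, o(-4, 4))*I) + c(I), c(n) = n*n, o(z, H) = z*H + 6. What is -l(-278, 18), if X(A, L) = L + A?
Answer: 30668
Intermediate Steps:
o(z, H) = 6 + H*z (o(z, H) = H*z + 6 = 6 + H*z)
X(A, L) = A + L
c(n) = n**2
l(W, I) = I**2 + 112*W + I*(-10 + I) (l(W, I) = (112*W + (I + (6 + 4*(-4)))*I) + I**2 = (112*W + (I + (6 - 16))*I) + I**2 = (112*W + (I - 10)*I) + I**2 = (112*W + (-10 + I)*I) + I**2 = (112*W + I*(-10 + I)) + I**2 = I**2 + 112*W + I*(-10 + I))
-l(-278, 18) = -(18**2 + 112*(-278) + 18*(-10 + 18)) = -(324 - 31136 + 18*8) = -(324 - 31136 + 144) = -1*(-30668) = 30668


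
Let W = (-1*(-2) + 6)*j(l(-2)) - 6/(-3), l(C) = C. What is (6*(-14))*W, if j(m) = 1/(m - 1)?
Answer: 56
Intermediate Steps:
j(m) = 1/(-1 + m)
W = -⅔ (W = (-1*(-2) + 6)/(-1 - 2) - 6/(-3) = (2 + 6)/(-3) - 6*(-⅓) = 8*(-⅓) + 2 = -8/3 + 2 = -⅔ ≈ -0.66667)
(6*(-14))*W = (6*(-14))*(-⅔) = -84*(-⅔) = 56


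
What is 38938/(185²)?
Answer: 38938/34225 ≈ 1.1377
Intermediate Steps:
38938/(185²) = 38938/34225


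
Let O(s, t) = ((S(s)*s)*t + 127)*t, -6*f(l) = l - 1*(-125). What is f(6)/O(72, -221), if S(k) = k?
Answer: -131/1518982062 ≈ -8.6242e-8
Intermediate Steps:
f(l) = -125/6 - l/6 (f(l) = -(l - 1*(-125))/6 = -(l + 125)/6 = -(125 + l)/6 = -125/6 - l/6)
O(s, t) = t*(127 + t*s²) (O(s, t) = ((s*s)*t + 127)*t = (s²*t + 127)*t = (t*s² + 127)*t = (127 + t*s²)*t = t*(127 + t*s²))
f(6)/O(72, -221) = (-125/6 - ⅙*6)/((-221*(127 - 221*72²))) = (-125/6 - 1)/((-221*(127 - 221*5184))) = -131*(-1/(221*(127 - 1145664)))/6 = -131/(6*((-221*(-1145537)))) = -131/6/253163677 = -131/6*1/253163677 = -131/1518982062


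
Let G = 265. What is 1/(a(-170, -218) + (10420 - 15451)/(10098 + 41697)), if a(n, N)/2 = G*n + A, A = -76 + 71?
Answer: -5755/518583609 ≈ -1.1098e-5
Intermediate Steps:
A = -5
a(n, N) = -10 + 530*n (a(n, N) = 2*(265*n - 5) = 2*(-5 + 265*n) = -10 + 530*n)
1/(a(-170, -218) + (10420 - 15451)/(10098 + 41697)) = 1/((-10 + 530*(-170)) + (10420 - 15451)/(10098 + 41697)) = 1/((-10 - 90100) - 5031/51795) = 1/(-90110 - 5031*1/51795) = 1/(-90110 - 559/5755) = 1/(-518583609/5755) = -5755/518583609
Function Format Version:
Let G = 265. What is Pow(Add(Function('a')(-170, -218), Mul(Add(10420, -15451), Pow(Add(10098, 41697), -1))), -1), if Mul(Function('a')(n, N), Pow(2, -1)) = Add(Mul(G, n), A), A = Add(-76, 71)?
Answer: Rational(-5755, 518583609) ≈ -1.1098e-5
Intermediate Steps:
A = -5
Function('a')(n, N) = Add(-10, Mul(530, n)) (Function('a')(n, N) = Mul(2, Add(Mul(265, n), -5)) = Mul(2, Add(-5, Mul(265, n))) = Add(-10, Mul(530, n)))
Pow(Add(Function('a')(-170, -218), Mul(Add(10420, -15451), Pow(Add(10098, 41697), -1))), -1) = Pow(Add(Add(-10, Mul(530, -170)), Mul(Add(10420, -15451), Pow(Add(10098, 41697), -1))), -1) = Pow(Add(Add(-10, -90100), Mul(-5031, Pow(51795, -1))), -1) = Pow(Add(-90110, Mul(-5031, Rational(1, 51795))), -1) = Pow(Add(-90110, Rational(-559, 5755)), -1) = Pow(Rational(-518583609, 5755), -1) = Rational(-5755, 518583609)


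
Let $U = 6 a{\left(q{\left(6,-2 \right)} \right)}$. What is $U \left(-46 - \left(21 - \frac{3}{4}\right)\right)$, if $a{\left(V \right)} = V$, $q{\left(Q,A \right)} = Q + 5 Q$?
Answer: $-14310$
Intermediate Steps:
$q{\left(Q,A \right)} = 6 Q$
$U = 216$ ($U = 6 \cdot 6 \cdot 6 = 6 \cdot 36 = 216$)
$U \left(-46 - \left(21 - \frac{3}{4}\right)\right) = 216 \left(-46 - \left(21 - \frac{3}{4}\right)\right) = 216 \left(-46 - \frac{81}{4}\right) = 216 \left(- \frac{265}{4}\right) = -14310$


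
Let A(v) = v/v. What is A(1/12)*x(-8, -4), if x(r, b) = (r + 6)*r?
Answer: 16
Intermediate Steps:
A(v) = 1
x(r, b) = r*(6 + r) (x(r, b) = (6 + r)*r = r*(6 + r))
A(1/12)*x(-8, -4) = 1*(-8*(6 - 8)) = 1*(-8*(-2)) = 1*16 = 16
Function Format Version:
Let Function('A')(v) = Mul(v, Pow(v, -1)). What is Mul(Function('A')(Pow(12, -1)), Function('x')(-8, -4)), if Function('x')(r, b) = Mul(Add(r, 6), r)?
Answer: 16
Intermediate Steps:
Function('A')(v) = 1
Function('x')(r, b) = Mul(r, Add(6, r)) (Function('x')(r, b) = Mul(Add(6, r), r) = Mul(r, Add(6, r)))
Mul(Function('A')(Pow(12, -1)), Function('x')(-8, -4)) = Mul(1, Mul(-8, Add(6, -8))) = Mul(1, Mul(-8, -2)) = Mul(1, 16) = 16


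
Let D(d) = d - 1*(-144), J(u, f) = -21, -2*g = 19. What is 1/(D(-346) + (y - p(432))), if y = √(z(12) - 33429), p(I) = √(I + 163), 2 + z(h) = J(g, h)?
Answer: -1/(202 + √595 - 2*I*√8363) ≈ -0.0026727 - 0.0021592*I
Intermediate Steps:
g = -19/2 (g = -½*19 = -19/2 ≈ -9.5000)
z(h) = -23 (z(h) = -2 - 21 = -23)
D(d) = 144 + d (D(d) = d + 144 = 144 + d)
p(I) = √(163 + I)
y = 2*I*√8363 (y = √(-23 - 33429) = √(-33452) = 2*I*√8363 ≈ 182.9*I)
1/(D(-346) + (y - p(432))) = 1/((144 - 346) + (2*I*√8363 - √(163 + 432))) = 1/(-202 + (2*I*√8363 - √595)) = 1/(-202 + (-√595 + 2*I*√8363)) = 1/(-202 - √595 + 2*I*√8363)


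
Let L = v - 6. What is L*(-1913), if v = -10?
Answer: 30608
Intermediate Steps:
L = -16 (L = -10 - 6 = -16)
L*(-1913) = -16*(-1913) = 30608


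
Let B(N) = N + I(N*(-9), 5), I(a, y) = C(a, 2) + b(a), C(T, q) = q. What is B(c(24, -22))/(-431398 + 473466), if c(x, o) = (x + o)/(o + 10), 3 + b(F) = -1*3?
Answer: -25/252408 ≈ -9.9046e-5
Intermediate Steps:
b(F) = -6 (b(F) = -3 - 1*3 = -3 - 3 = -6)
c(x, o) = (o + x)/(10 + o)
I(a, y) = -4 (I(a, y) = 2 - 6 = -4)
B(N) = -4 + N (B(N) = N - 4 = -4 + N)
B(c(24, -22))/(-431398 + 473466) = (-4 + (-22 + 24)/(10 - 22))/(-431398 + 473466) = (-4 + 2/(-12))/42068 = (-4 - 1/12*2)*(1/42068) = (-4 - ⅙)*(1/42068) = -25/6*1/42068 = -25/252408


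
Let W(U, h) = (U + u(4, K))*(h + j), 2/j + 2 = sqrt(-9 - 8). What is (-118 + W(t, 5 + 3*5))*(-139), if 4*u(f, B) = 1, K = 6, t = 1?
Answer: 272162/21 + 695*I*sqrt(17)/42 ≈ 12960.0 + 68.228*I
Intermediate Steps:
u(f, B) = 1/4 (u(f, B) = (1/4)*1 = 1/4)
j = 2/(-2 + I*sqrt(17)) (j = 2/(-2 + sqrt(-9 - 8)) = 2/(-2 + sqrt(-17)) = 2/(-2 + I*sqrt(17)) ≈ -0.19048 - 0.39268*I)
W(U, h) = (1/4 + U)*(-4/21 + h - 2*I*sqrt(17)/21) (W(U, h) = (U + 1/4)*(h + (-4/21 - 2*I*sqrt(17)/21)) = (1/4 + U)*(-4/21 + h - 2*I*sqrt(17)/21))
(-118 + W(t, 5 + 3*5))*(-139) = (-118 + (-1/21 + (5 + 3*5)/4 + 1*(5 + 3*5) - 2/21*1*(2 + I*sqrt(17)) - I*sqrt(17)/42))*(-139) = (-118 + (-1/21 + (5 + 15)/4 + 1*(5 + 15) + (-4/21 - 2*I*sqrt(17)/21) - I*sqrt(17)/42))*(-139) = (-118 + (-1/21 + (1/4)*20 + 1*20 + (-4/21 - 2*I*sqrt(17)/21) - I*sqrt(17)/42))*(-139) = (-118 + (-1/21 + 5 + 20 + (-4/21 - 2*I*sqrt(17)/21) - I*sqrt(17)/42))*(-139) = (-118 + (520/21 - 5*I*sqrt(17)/42))*(-139) = (-1958/21 - 5*I*sqrt(17)/42)*(-139) = 272162/21 + 695*I*sqrt(17)/42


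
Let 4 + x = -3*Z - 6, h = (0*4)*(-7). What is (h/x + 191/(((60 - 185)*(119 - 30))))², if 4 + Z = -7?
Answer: 36481/123765625 ≈ 0.00029476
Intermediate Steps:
Z = -11 (Z = -4 - 7 = -11)
h = 0 (h = 0*(-7) = 0)
x = 23 (x = -4 + (-3*(-11) - 6) = -4 + (33 - 6) = -4 + 27 = 23)
(h/x + 191/(((60 - 185)*(119 - 30))))² = (0/23 + 191/(((60 - 185)*(119 - 30))))² = (0*(1/23) + 191/((-125*89)))² = (0 + 191/(-11125))² = (0 + 191*(-1/11125))² = (0 - 191/11125)² = (-191/11125)² = 36481/123765625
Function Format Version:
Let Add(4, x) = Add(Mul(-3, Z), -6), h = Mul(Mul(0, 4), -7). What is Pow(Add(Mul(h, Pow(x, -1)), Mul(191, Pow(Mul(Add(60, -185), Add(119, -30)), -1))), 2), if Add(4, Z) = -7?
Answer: Rational(36481, 123765625) ≈ 0.00029476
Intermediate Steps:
Z = -11 (Z = Add(-4, -7) = -11)
h = 0 (h = Mul(0, -7) = 0)
x = 23 (x = Add(-4, Add(Mul(-3, -11), -6)) = Add(-4, Add(33, -6)) = Add(-4, 27) = 23)
Pow(Add(Mul(h, Pow(x, -1)), Mul(191, Pow(Mul(Add(60, -185), Add(119, -30)), -1))), 2) = Pow(Add(Mul(0, Pow(23, -1)), Mul(191, Pow(Mul(Add(60, -185), Add(119, -30)), -1))), 2) = Pow(Add(Mul(0, Rational(1, 23)), Mul(191, Pow(Mul(-125, 89), -1))), 2) = Pow(Add(0, Mul(191, Pow(-11125, -1))), 2) = Pow(Add(0, Mul(191, Rational(-1, 11125))), 2) = Pow(Add(0, Rational(-191, 11125)), 2) = Pow(Rational(-191, 11125), 2) = Rational(36481, 123765625)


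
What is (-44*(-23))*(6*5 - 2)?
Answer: 28336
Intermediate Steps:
(-44*(-23))*(6*5 - 2) = 1012*(30 - 2) = 1012*28 = 28336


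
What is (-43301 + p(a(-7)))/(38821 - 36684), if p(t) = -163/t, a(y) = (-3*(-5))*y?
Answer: -4546442/224385 ≈ -20.262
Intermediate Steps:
a(y) = 15*y
(-43301 + p(a(-7)))/(38821 - 36684) = (-43301 - 163/(15*(-7)))/(38821 - 36684) = (-43301 - 163/(-105))/2137 = (-43301 - 163*(-1/105))*(1/2137) = (-43301 + 163/105)*(1/2137) = -4546442/105*1/2137 = -4546442/224385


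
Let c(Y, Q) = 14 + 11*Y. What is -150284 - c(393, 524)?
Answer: -154621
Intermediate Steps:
-150284 - c(393, 524) = -150284 - (14 + 11*393) = -150284 - (14 + 4323) = -150284 - 1*4337 = -150284 - 4337 = -154621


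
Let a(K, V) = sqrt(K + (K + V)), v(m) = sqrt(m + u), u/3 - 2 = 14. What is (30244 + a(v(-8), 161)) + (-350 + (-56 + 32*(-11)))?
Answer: 29486 + sqrt(161 + 4*sqrt(10)) ≈ 29499.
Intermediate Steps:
u = 48 (u = 6 + 3*14 = 6 + 42 = 48)
v(m) = sqrt(48 + m) (v(m) = sqrt(m + 48) = sqrt(48 + m))
a(K, V) = sqrt(V + 2*K)
(30244 + a(v(-8), 161)) + (-350 + (-56 + 32*(-11))) = (30244 + sqrt(161 + 2*sqrt(48 - 8))) + (-350 + (-56 + 32*(-11))) = (30244 + sqrt(161 + 2*sqrt(40))) + (-350 + (-56 - 352)) = (30244 + sqrt(161 + 2*(2*sqrt(10)))) + (-350 - 408) = (30244 + sqrt(161 + 4*sqrt(10))) - 758 = 29486 + sqrt(161 + 4*sqrt(10))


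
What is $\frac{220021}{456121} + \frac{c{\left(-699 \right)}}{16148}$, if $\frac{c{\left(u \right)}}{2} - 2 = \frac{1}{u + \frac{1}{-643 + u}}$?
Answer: $\frac{833634808439791}{1727304767694143} \approx 0.48262$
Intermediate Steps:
$c{\left(u \right)} = 4 + \frac{2}{u + \frac{1}{-643 + u}}$
$\frac{220021}{456121} + \frac{c{\left(-699 \right)}}{16148} = \frac{220021}{456121} + \frac{2 \frac{1}{1 + \left(-699\right)^{2} - -449457} \left(-641 - -898215 + 2 \left(-699\right)^{2}\right)}{16148} = 220021 \cdot \frac{1}{456121} + \frac{2 \left(-641 + 898215 + 2 \cdot 488601\right)}{1 + 488601 + 449457} \cdot \frac{1}{16148} = \frac{220021}{456121} + \frac{2 \left(-641 + 898215 + 977202\right)}{938059} \cdot \frac{1}{16148} = \frac{220021}{456121} + 2 \cdot \frac{1}{938059} \cdot 1874776 \cdot \frac{1}{16148} = \frac{220021}{456121} + \frac{3749552}{938059} \cdot \frac{1}{16148} = \frac{220021}{456121} + \frac{937388}{3786944183} = \frac{833634808439791}{1727304767694143}$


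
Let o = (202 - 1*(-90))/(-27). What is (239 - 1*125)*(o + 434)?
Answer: 434188/9 ≈ 48243.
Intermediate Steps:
o = -292/27 (o = (202 + 90)*(-1/27) = 292*(-1/27) = -292/27 ≈ -10.815)
(239 - 1*125)*(o + 434) = (239 - 1*125)*(-292/27 + 434) = (239 - 125)*(11426/27) = 114*(11426/27) = 434188/9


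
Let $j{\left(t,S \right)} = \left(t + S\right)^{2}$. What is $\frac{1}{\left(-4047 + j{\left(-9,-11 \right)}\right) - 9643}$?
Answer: $- \frac{1}{13290} \approx -7.5245 \cdot 10^{-5}$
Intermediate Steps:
$j{\left(t,S \right)} = \left(S + t\right)^{2}$
$\frac{1}{\left(-4047 + j{\left(-9,-11 \right)}\right) - 9643} = \frac{1}{\left(-4047 + \left(-11 - 9\right)^{2}\right) - 9643} = \frac{1}{\left(-4047 + \left(-20\right)^{2}\right) - 9643} = \frac{1}{\left(-4047 + 400\right) - 9643} = \frac{1}{-3647 - 9643} = \frac{1}{-13290} = - \frac{1}{13290}$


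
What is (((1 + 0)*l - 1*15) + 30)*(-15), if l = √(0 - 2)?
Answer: -225 - 15*I*√2 ≈ -225.0 - 21.213*I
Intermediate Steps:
l = I*√2 (l = √(-2) = I*√2 ≈ 1.4142*I)
(((1 + 0)*l - 1*15) + 30)*(-15) = (((1 + 0)*(I*√2) - 1*15) + 30)*(-15) = ((1*(I*√2) - 15) + 30)*(-15) = ((I*√2 - 15) + 30)*(-15) = ((-15 + I*√2) + 30)*(-15) = (15 + I*√2)*(-15) = -225 - 15*I*√2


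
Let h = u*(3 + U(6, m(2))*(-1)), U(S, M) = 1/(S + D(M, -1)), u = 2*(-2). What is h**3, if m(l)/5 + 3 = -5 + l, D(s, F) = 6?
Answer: -42875/27 ≈ -1588.0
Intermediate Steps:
u = -4
m(l) = -40 + 5*l (m(l) = -15 + 5*(-5 + l) = -15 + (-25 + 5*l) = -40 + 5*l)
U(S, M) = 1/(6 + S) (U(S, M) = 1/(S + 6) = 1/(6 + S))
h = -35/3 (h = -4*(3 - 1/(6 + 6)) = -4*(3 - 1/12) = -4*35/12 = -35/3 ≈ -11.667)
h**3 = (-35/3)**3 = -42875/27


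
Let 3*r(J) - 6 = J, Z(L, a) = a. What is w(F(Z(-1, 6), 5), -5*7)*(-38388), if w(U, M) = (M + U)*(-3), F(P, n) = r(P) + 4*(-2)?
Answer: -4491396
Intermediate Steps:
r(J) = 2 + J/3
F(P, n) = -6 + P/3 (F(P, n) = (2 + P/3) + 4*(-2) = (2 + P/3) - 8 = -6 + P/3)
w(U, M) = -3*M - 3*U
w(F(Z(-1, 6), 5), -5*7)*(-38388) = (-(-15)*7 - 3*(-6 + (⅓)*6))*(-38388) = (-3*(-35) - 3*(-6 + 2))*(-38388) = (105 - 3*(-4))*(-38388) = (105 + 12)*(-38388) = 117*(-38388) = -4491396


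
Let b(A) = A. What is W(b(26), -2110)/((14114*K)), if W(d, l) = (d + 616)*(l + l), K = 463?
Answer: -1354620/3267391 ≈ -0.41459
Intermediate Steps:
W(d, l) = 2*l*(616 + d) (W(d, l) = (616 + d)*(2*l) = 2*l*(616 + d))
W(b(26), -2110)/((14114*K)) = (2*(-2110)*(616 + 26))/((14114*463)) = (2*(-2110)*642)/6534782 = -2709240*1/6534782 = -1354620/3267391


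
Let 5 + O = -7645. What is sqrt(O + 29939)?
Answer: sqrt(22289) ≈ 149.29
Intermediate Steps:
O = -7650 (O = -5 - 7645 = -7650)
sqrt(O + 29939) = sqrt(-7650 + 29939) = sqrt(22289)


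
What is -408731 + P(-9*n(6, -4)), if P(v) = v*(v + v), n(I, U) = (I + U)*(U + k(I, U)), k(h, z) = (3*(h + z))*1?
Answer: -406139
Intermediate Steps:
k(h, z) = 3*h + 3*z (k(h, z) = (3*h + 3*z)*1 = 3*h + 3*z)
n(I, U) = (I + U)*(3*I + 4*U) (n(I, U) = (I + U)*(U + (3*I + 3*U)) = (I + U)*(3*I + 4*U))
P(v) = 2*v**2 (P(v) = v*(2*v) = 2*v**2)
-408731 + P(-9*n(6, -4)) = -408731 + 2*(-9*(3*6**2 + 4*(-4)**2 + 7*6*(-4)))**2 = -408731 + 2*(-9*(3*36 + 4*16 - 168))**2 = -408731 + 2*(-9*(108 + 64 - 168))**2 = -408731 + 2*(-9*4)**2 = -408731 + 2*(-36)**2 = -408731 + 2*1296 = -408731 + 2592 = -406139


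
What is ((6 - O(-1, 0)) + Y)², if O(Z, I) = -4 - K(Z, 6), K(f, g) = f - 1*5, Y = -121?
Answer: 13689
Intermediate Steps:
K(f, g) = -5 + f (K(f, g) = f - 5 = -5 + f)
O(Z, I) = 1 - Z (O(Z, I) = -4 - (-5 + Z) = -4 + (5 - Z) = 1 - Z)
((6 - O(-1, 0)) + Y)² = ((6 - (1 - 1*(-1))) - 121)² = ((6 - (1 + 1)) - 121)² = ((6 - 1*2) - 121)² = ((6 - 2) - 121)² = (4 - 121)² = (-117)² = 13689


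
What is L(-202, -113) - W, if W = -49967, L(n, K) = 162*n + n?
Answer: 17041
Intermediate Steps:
L(n, K) = 163*n
L(-202, -113) - W = 163*(-202) - 1*(-49967) = -32926 + 49967 = 17041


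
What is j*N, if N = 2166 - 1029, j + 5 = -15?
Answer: -22740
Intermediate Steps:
j = -20 (j = -5 - 15 = -20)
N = 1137
j*N = -20*1137 = -22740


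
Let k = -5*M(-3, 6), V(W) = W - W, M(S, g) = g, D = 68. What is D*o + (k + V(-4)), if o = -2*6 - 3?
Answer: -1050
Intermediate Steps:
V(W) = 0
o = -15 (o = -12 - 3 = -15)
k = -30 (k = -5*6 = -30)
D*o + (k + V(-4)) = 68*(-15) + (-30 + 0) = -1020 - 30 = -1050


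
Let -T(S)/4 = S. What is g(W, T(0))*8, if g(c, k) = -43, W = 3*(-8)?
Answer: -344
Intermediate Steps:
W = -24
T(S) = -4*S
g(W, T(0))*8 = -43*8 = -344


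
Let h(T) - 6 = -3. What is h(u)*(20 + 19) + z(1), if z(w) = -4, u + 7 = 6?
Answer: 113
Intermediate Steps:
u = -1 (u = -7 + 6 = -1)
h(T) = 3 (h(T) = 6 - 3 = 3)
h(u)*(20 + 19) + z(1) = 3*(20 + 19) - 4 = 3*39 - 4 = 117 - 4 = 113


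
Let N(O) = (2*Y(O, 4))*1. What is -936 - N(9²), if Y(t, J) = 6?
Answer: -948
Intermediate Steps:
N(O) = 12 (N(O) = (2*6)*1 = 12*1 = 12)
-936 - N(9²) = -936 - 1*12 = -936 - 12 = -948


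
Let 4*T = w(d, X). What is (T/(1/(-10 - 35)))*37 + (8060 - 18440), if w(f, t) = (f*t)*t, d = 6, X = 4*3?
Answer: -370020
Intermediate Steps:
X = 12
w(f, t) = f*t**2
T = 216 (T = (6*12**2)/4 = (6*144)/4 = (1/4)*864 = 216)
(T/(1/(-10 - 35)))*37 + (8060 - 18440) = (216/(1/(-10 - 35)))*37 + (8060 - 18440) = (216/(1/(-45)))*37 - 10380 = (216/(-1/45))*37 - 10380 = (216*(-45))*37 - 10380 = -9720*37 - 10380 = -359640 - 10380 = -370020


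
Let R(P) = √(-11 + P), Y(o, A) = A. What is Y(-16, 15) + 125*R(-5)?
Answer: 15 + 500*I ≈ 15.0 + 500.0*I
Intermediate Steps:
Y(-16, 15) + 125*R(-5) = 15 + 125*√(-11 - 5) = 15 + 125*√(-16) = 15 + 125*(4*I) = 15 + 500*I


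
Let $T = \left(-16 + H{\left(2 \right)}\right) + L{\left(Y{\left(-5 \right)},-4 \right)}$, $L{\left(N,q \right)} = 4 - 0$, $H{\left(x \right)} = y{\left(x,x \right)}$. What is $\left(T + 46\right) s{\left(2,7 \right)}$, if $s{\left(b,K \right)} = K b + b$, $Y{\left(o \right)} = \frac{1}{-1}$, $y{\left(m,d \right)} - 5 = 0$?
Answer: $624$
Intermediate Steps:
$y{\left(m,d \right)} = 5$ ($y{\left(m,d \right)} = 5 + 0 = 5$)
$Y{\left(o \right)} = -1$
$H{\left(x \right)} = 5$
$L{\left(N,q \right)} = 4$ ($L{\left(N,q \right)} = 4 + 0 = 4$)
$s{\left(b,K \right)} = b + K b$
$T = -7$ ($T = \left(-16 + 5\right) + 4 = -11 + 4 = -7$)
$\left(T + 46\right) s{\left(2,7 \right)} = \left(-7 + 46\right) 2 \left(1 + 7\right) = 39 \cdot 2 \cdot 8 = 39 \cdot 16 = 624$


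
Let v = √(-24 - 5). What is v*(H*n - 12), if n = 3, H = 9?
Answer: 15*I*√29 ≈ 80.777*I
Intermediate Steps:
v = I*√29 (v = √(-29) = I*√29 ≈ 5.3852*I)
v*(H*n - 12) = (I*√29)*(9*3 - 12) = (I*√29)*(27 - 12) = (I*√29)*15 = 15*I*√29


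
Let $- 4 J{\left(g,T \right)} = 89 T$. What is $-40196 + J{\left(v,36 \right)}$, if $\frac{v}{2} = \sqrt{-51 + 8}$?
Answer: $-40997$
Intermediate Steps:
$v = 2 i \sqrt{43}$ ($v = 2 \sqrt{-51 + 8} = 2 \sqrt{-43} = 2 i \sqrt{43} \approx 13.115 i$)
$J{\left(g,T \right)} = - \frac{89 T}{4}$
$-40196 + J{\left(v,36 \right)} = -40196 - 801 = -40997$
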